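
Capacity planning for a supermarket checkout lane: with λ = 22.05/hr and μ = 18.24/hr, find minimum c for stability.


Stability requires cμ > λ ⇔ c > λ/μ.
λ/μ = 22.05/18.24 = 1.2089
Minimum integer c = ⌊1.2089⌋ + 1 = 2
Check: 2·18.24 = 36.48 > 22.05, while 1·18.24 = 18.24 ≤ 22.05

Final: 2 servers


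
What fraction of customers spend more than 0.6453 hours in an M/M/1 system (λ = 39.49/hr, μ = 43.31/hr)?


W ~ Exponential(μ−λ) for M/M/1.
μ − λ = 43.31 − 39.49 = 3.8200
P(W > t) = e^{−(μ−λ)t} = e^{−2.4650} = 0.085005

Final: 0.085005


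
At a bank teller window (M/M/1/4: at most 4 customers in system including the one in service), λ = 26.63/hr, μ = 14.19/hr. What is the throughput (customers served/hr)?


ρ = 1.8767; P_K = (1−ρ)ρ^4/(1−ρ^5) = 0.488111
λ_eff = λ(1 − P_K) = 26.63·(1 − 0.488111) = 26.63·0.511889 = 13.6316 /hr

Final: 13.6316 /hr


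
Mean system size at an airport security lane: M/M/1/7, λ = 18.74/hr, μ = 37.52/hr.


ρ = 18.74/37.52 = 0.4995
L = ρ[1 − (K+1)ρ^K + Kρ^(K+1)] / [(1−ρ)(1−ρ^(K+1))]
Numerator: 0.4995·(1 − 8·0.007754 + 7·0.003873) = 0.482024
Denominator: (0.5005)·(0.996127) = 0.498594
L = 0.482024/0.498594 = 0.9668

Final: 0.9668


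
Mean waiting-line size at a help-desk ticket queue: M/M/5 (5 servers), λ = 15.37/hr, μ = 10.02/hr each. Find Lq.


a = λ/μ = 1.5339; ρ = a/5 = 0.3068
P₀ = 0.215298
Lq = P₀·a^c·ρ / (c!·(1−ρ)²) = 0.215298·8.49241·0.3068/(120·0.48055)
= 0.009727

Final: 0.009727


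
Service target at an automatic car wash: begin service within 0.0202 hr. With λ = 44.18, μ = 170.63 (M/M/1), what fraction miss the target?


ρ = 44.18/170.63 = 0.2589
P(Wq > t) = ρ·e^{−(μ−λ)t} = 0.2589·e^{−2.5543}
= 0.2589·0.077747 = 0.020131

Final: 0.020131


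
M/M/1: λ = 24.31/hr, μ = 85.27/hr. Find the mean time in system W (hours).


W = 1/(μ−λ) = 1/(85.27 − 24.31) = 1/60.96 = 0.01640 hr

Final: 0.01640 hr


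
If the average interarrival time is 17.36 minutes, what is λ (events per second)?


λ = 1/(interarrival time) in consistent units.
1 second = 0.0166667 min, so λ = 0.0166667/17.36 = 0.0009601 per second

Final: 0.0009601 /sec


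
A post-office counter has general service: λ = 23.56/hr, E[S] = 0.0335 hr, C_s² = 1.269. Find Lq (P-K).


ρ = λ·E[S] = 23.56·0.0335 = 0.7893
Lq = ρ²(1+C_s²)/(2(1−ρ)) = 0.6229·(1+1.269)/(2·0.2107)
= 0.6229·2.2690/0.4215 = 3.35350

Final: 3.35350


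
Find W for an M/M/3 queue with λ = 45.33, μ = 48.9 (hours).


a = 0.9270; ρ = 0.3090; P₀ = 0.392344
Lq = P₀·a^c·ρ/(c!(1−ρ)²) = 0.03371
Wq = Lq/λ = 0.03371/45.33 = 0.0007436 hr
W = Wq + 1/μ = 0.0007436 + 0.02045 = 0.02119 hr

Final: 0.02119 hr


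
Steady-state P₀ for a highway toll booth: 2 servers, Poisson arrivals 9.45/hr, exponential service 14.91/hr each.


a = λ/μ = 9.45/14.91 = 0.6338; ρ = a/c = 0.3169
Σ_{k=0}^{1} a^k/k! (terms k=0..1) = 1.00000 + 0.63380 = 1.63380
Tail: a^2/(2!(1−ρ)) = 0.40171/(2·0.6831) = 0.29403
P₀ = 1/(1.63380 + 0.29403) = 1/1.92784 = 0.518717

Final: 0.518717


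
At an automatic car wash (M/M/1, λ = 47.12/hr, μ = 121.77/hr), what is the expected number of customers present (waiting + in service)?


ρ = λ/μ = 47.12/121.77 = 0.3870
L = ρ/(1−ρ) = 0.3870/(1 − 0.3870) = 0.3870/0.6130 = 0.6312

Final: 0.6312


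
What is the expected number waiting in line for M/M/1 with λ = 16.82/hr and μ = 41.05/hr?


ρ = 16.82/41.05 = 0.4097
Lq = ρ²/(1−ρ) = 0.1679/0.5903 = 0.2844

Final: 0.2844


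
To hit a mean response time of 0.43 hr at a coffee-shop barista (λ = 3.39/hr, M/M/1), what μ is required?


W = 1/(μ−λ) ⇒ μ − λ = 1/W = 1/0.43 = 2.3256
μ = λ + 1/W = 3.39 + 2.3256 = 5.7156 per hr

Final: 5.7156 /hr


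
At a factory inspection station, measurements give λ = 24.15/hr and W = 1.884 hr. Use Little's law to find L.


L = λW = 24.15·1.884 = 45.4986

Final: 45.4986


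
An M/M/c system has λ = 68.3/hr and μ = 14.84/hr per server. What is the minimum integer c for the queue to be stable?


Stability requires cμ > λ ⇔ c > λ/μ.
λ/μ = 68.3/14.84 = 4.6024
Minimum integer c = ⌊4.6024⌋ + 1 = 5
Check: 5·14.84 = 74.20 > 68.3, while 4·14.84 = 59.36 ≤ 68.3

Final: 5 servers


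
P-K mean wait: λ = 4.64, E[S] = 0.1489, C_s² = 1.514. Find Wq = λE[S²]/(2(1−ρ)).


ρ = λ·E[S] = 4.64·0.1489 = 0.6909
E[S²] = E[S]²(1+C_s²) = 0.1489²·(1+1.514) = 0.055738
Wq = λ·E[S²]/(2(1−ρ)) = 4.64·0.055738/(2·0.3091) = 0.41835 hr

Final: 0.41835 hr


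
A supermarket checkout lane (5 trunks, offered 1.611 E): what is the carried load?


B(5,1.611) = 0.018170 (Erlang-B)
Carried load = a(1 − B) = 1.611·(1 − 0.018170) = 1.611·0.981830 = 1.5817 E

Final: 1.5817 Erlangs


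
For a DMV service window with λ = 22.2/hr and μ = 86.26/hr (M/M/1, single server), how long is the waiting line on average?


ρ = 22.2/86.26 = 0.2574
Lq = ρ²/(1−ρ) = 0.06623/0.7426 = 0.08919

Final: 0.08919


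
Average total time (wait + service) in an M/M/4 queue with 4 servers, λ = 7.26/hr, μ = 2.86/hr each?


a = 2.5385; ρ = 0.6346; P₀ = 0.070316
Lq = P₀·a^c·ρ/(c!(1−ρ)²) = 0.57827
Wq = Lq/λ = 0.57827/7.26 = 0.07965 hr
W = Wq + 1/μ = 0.07965 + 0.34965 = 0.42930 hr

Final: 0.42930 hr


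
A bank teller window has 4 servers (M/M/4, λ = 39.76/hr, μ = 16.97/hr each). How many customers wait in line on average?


a = λ/μ = 2.3430; ρ = a/4 = 0.5857
P₀ = 0.088793
Lq = P₀·a^c·ρ / (c!·(1−ρ)²) = 0.088793·30.13409·0.5857/(24·0.17161)
= 0.38052

Final: 0.38052


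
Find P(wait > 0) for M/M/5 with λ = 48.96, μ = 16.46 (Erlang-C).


a = λ/μ = 2.9745; ρ = a/5 = 0.5949
P₀ = 0.047994 (from M/M/c formula)
C(c,a) = [a^c/(c!(1−ρ))]·P₀ = [232.84016/(120·0.4051)]·0.047994
= 4.78973·0.047994 = 0.229880

Final: 0.229880


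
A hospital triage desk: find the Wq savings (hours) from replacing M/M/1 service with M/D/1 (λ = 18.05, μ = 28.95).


ρ = 18.05/28.95 = 0.6235
Wq(M/M/1) = ρ/(μ−λ) = 0.6235/10.90 = 0.05720 hr
Wq(M/D/1) = ρ/(2(μ−λ)) = 0.02860 hr
Savings = 0.05720 − 0.02860 = 0.02860 hr

Final: 0.02860 hr


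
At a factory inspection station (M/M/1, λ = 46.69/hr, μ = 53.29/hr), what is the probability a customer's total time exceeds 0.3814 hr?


W ~ Exponential(μ−λ) for M/M/1.
μ − λ = 53.29 − 46.69 = 6.6000
P(W > t) = e^{−(μ−λ)t} = e^{−2.5172} = 0.080682

Final: 0.080682


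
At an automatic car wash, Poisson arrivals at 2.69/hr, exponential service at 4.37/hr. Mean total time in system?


W = 1/(μ−λ) = 1/(4.37 − 2.69) = 1/1.68 = 0.5952 hr

Final: 0.5952 hr


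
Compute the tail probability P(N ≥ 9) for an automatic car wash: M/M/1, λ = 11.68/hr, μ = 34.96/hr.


ρ = 11.68/34.96 = 0.3341
P(N ≥ n) = ρ^n = 0.3341^9 = 0.00005186

Final: 0.00005186


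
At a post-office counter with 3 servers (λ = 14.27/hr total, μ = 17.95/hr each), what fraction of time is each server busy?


ρ = λ/(cμ) = 14.27/(3·17.95) = 14.27/53.85 = 0.2650

Final: 0.2650


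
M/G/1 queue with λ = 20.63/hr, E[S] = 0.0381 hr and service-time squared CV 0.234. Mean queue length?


ρ = λ·E[S] = 20.63·0.0381 = 0.7860
Lq = ρ²(1+C_s²)/(2(1−ρ)) = 0.6178·(1+0.234)/(2·0.2140)
= 0.6178·1.2340/0.4280 = 1.78125

Final: 1.78125


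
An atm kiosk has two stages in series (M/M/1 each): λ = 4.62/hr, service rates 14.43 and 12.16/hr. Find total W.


Each node sees arrival rate λ = 4.62/hr (tandem ⇒ throughput preserved).
W₁ = 1/(μ₁−λ) = 1/(14.43−4.62) = 0.10194 hr
W₂ = 1/(μ₂−λ) = 1/(12.16−4.62) = 0.13263 hr
W_total = W₁ + W₂ = 0.10194 + 0.13263 = 0.23456 hr

Final: 0.23456 hr


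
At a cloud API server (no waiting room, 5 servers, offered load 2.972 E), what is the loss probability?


B(c,a) = (a^c/c!) / Σ_{k=0}^{c} a^k/k!
a^5/5! = 1.932248
Σ terms (k=0..5): 1.00000 + 2.97200 + 4.41639 + 4.37517 + 3.25075 + 1.93225 = 17.946565
B = 1.932248/17.946565 = 0.107667

Final: 0.107667


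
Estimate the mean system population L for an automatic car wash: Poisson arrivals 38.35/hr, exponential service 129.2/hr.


ρ = λ/μ = 38.35/129.2 = 0.2968
L = ρ/(1−ρ) = 0.2968/(1 − 0.2968) = 0.2968/0.7032 = 0.4221

Final: 0.4221


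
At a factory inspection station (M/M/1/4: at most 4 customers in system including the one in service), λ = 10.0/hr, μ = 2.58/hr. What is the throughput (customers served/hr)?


ρ = 3.8760; P_K = (1−ρ)ρ^4/(1−ρ^5) = 0.742849
λ_eff = λ(1 − P_K) = 10.0·(1 − 0.742849) = 10.0·0.257151 = 2.5715 /hr

Final: 2.5715 /hr


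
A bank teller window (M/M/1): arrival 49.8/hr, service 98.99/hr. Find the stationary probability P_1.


ρ = 49.8/98.99 = 0.5031
P_n = (1−ρ)·ρ^n = (1 − 0.5031)·0.5031^1 = 0.4969·0.503081 = 0.249991

Final: 0.249991


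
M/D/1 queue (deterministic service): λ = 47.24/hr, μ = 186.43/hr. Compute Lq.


ρ = 47.24/186.43 = 0.2534
M/D/1: Lq = ρ²/(2(1−ρ)) = 0.06421/(2·0.7466) = 0.04300

Final: 0.04300


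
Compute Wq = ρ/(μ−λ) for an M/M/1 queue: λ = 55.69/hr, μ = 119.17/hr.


ρ = 55.69/119.17 = 0.4673
Wq = ρ/(μ−λ) = 0.4673/(119.17 − 55.69) = 0.4673/63.48 = 0.007362 hr

Final: 0.007362 hr


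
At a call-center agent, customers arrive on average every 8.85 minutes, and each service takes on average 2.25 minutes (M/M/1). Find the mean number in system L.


λ = 60/8.85 = 6.7797 /hr
μ = 60/2.25 = 26.6667 /hr
ρ = λ/μ = 6.7797/26.6667 = 0.2542
L = ρ/(1−ρ) = 0.2542/0.7458 = 0.3409

Final: 0.3409


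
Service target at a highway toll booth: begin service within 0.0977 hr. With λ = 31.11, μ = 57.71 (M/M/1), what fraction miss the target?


ρ = 31.11/57.71 = 0.5391
P(Wq > t) = ρ·e^{−(μ−λ)t} = 0.5391·e^{−2.5988}
= 0.5391·0.074361 = 0.040086

Final: 0.040086


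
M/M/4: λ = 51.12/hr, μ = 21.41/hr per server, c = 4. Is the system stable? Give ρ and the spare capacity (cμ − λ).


Total capacity cμ = 4·21.41 = 85.64/hr
ρ = λ/(cμ) = 51.12/85.64 = 0.5969
Stable ⇔ ρ < 1: YES
Spare capacity = cμ − λ = 85.64 − 51.12 = 34.52/hr

Final: ρ = 0.5969; stable; margin = 34.52/hr


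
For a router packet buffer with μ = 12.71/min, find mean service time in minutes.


Mean service time = 1/μ = 1/12.71 minute = 0.07868 minute
In minutes: 0.07868 × 1 = 0.07868 min

Final: 0.07868 min


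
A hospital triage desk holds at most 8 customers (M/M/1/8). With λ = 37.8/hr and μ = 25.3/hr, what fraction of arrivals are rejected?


ρ = λ/μ = 37.8/25.3 = 1.4941
P_K = (1−ρ)ρ^K/(1−ρ^(K+1)) = (-0.4941·24.829629)/(1 − 37.097232)
= -12.267603/-36.097232 = 0.339849

Final: 0.339849


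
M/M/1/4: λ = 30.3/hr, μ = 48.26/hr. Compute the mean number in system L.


ρ = 30.3/48.26 = 0.6278
L = ρ[1 − (K+1)ρ^K + Kρ^(K+1)] / [(1−ρ)(1−ρ^(K+1))]
Numerator: 0.6278·(1 − 5·0.155389 + 4·0.097561) = 0.385058
Denominator: (0.3722)·(0.902439) = 0.335843
L = 0.385058/0.335843 = 1.1465

Final: 1.1465


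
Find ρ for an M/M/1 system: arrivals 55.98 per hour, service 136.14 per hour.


ρ = λ/μ = 55.98/136.14 = 0.4112

Final: 0.4112


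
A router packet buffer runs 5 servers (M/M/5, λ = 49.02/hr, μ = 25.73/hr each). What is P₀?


a = λ/μ = 49.02/25.73 = 1.9052; ρ = a/c = 0.3810
Σ_{k=0}^{4} a^k/k! (terms k=0..4) = 1.00000 + 1.90517 + 1.81483 + 1.15252 + 0.54894 = 6.42146
Tail: a^5/(5!(1−ρ)) = 25.09965/(120·0.6190) = 0.33792
P₀ = 1/(6.42146 + 0.33792) = 1/6.75939 = 0.147942

Final: 0.147942


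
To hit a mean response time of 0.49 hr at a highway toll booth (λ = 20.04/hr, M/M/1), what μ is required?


W = 1/(μ−λ) ⇒ μ − λ = 1/W = 1/0.49 = 2.0408
μ = λ + 1/W = 20.04 + 2.0408 = 22.0808 per hr

Final: 22.0808 /hr


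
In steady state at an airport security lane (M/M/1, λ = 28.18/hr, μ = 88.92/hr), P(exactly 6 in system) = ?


ρ = 28.18/88.92 = 0.3169
P_n = (1−ρ)·ρ^n = (1 − 0.3169)·0.3169^6 = 0.6831·0.001013 = 0.0006920

Final: 0.0006920


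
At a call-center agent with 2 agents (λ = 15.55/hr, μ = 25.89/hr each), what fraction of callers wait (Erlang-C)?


a = λ/μ = 0.6006; ρ = a/2 = 0.3003
P₀ = 0.538096 (from M/M/c formula)
C(c,a) = [a^c/(c!(1−ρ))]·P₀ = [0.36074/(2·0.6997)]·0.538096
= 0.25779·0.538096 = 0.138714

Final: 0.138714


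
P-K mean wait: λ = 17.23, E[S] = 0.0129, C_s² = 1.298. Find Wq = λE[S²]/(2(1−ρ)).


ρ = λ·E[S] = 17.23·0.0129 = 0.2223
E[S²] = E[S]²(1+C_s²) = 0.0129²·(1+1.298) = 0.0003824
Wq = λ·E[S²]/(2(1−ρ)) = 17.23·0.0003824/(2·0.7777) = 0.004236 hr

Final: 0.004236 hr


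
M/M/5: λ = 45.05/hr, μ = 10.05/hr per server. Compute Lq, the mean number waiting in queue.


a = λ/μ = 4.4826; ρ = a/5 = 0.8965
P₀ = 0.005178
Lq = P₀·a^c·ρ / (c!·(1−ρ)²) = 0.005178·1809.85452·0.8965/(120·0.01071)
= 6.53856

Final: 6.53856


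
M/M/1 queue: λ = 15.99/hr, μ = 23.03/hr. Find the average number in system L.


ρ = λ/μ = 15.99/23.03 = 0.6943
L = ρ/(1−ρ) = 0.6943/(1 − 0.6943) = 0.6943/0.3057 = 2.2713

Final: 2.2713


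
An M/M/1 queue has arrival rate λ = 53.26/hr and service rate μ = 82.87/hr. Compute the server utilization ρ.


ρ = λ/μ = 53.26/82.87 = 0.6427

Final: 0.6427


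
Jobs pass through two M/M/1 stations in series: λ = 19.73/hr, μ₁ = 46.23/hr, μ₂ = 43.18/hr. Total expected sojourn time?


Each node sees arrival rate λ = 19.73/hr (tandem ⇒ throughput preserved).
W₁ = 1/(μ₁−λ) = 1/(46.23−19.73) = 0.03774 hr
W₂ = 1/(μ₂−λ) = 1/(43.18−19.73) = 0.04264 hr
W_total = W₁ + W₂ = 0.03774 + 0.04264 = 0.08038 hr

Final: 0.08038 hr


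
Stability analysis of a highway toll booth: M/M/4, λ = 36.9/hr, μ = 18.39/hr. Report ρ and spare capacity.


Total capacity cμ = 4·18.39 = 73.56/hr
ρ = λ/(cμ) = 36.9/73.56 = 0.5016
Stable ⇔ ρ < 1: YES
Spare capacity = cμ − λ = 73.56 − 36.9 = 36.66/hr

Final: ρ = 0.5016; stable; margin = 36.66/hr


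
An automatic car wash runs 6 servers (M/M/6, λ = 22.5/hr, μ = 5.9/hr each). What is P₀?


a = λ/μ = 22.5/5.9 = 3.8136; ρ = a/c = 0.6356
Σ_{k=0}^{5} a^k/k! (terms k=0..5) = 1.00000 + 3.81356 + 7.27162 + 9.24358 + 8.81274 + 6.72158 = 36.86307
Tail: a^6/(6!(1−ρ)) = 3075.97668/(720·0.3644) = 11.72368
P₀ = 1/(36.86307 + 11.72368) = 1/48.58676 = 0.020582

Final: 0.020582


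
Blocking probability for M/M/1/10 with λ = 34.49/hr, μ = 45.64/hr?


ρ = λ/μ = 34.49/45.64 = 0.7557
P_K = (1−ρ)ρ^K/(1−ρ^(K+1)) = (0.2443·0.060740)/(1 − 0.045901)
= 0.014839/0.954099 = 0.015553

Final: 0.015553


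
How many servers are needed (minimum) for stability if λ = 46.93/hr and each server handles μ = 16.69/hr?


Stability requires cμ > λ ⇔ c > λ/μ.
λ/μ = 46.93/16.69 = 2.8119
Minimum integer c = ⌊2.8119⌋ + 1 = 3
Check: 3·16.69 = 50.07 > 46.93, while 2·16.69 = 33.38 ≤ 46.93

Final: 3 servers


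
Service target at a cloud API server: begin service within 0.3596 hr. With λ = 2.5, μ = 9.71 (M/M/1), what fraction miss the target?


ρ = 2.5/9.71 = 0.2575
P(Wq > t) = ρ·e^{−(μ−λ)t} = 0.2575·e^{−2.5927}
= 0.2575·0.074817 = 0.019263

Final: 0.019263


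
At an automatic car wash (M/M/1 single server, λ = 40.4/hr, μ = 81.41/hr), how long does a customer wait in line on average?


ρ = 40.4/81.41 = 0.4963
Wq = ρ/(μ−λ) = 0.4963/(81.41 − 40.4) = 0.4963/41.01 = 0.01210 hr

Final: 0.01210 hr


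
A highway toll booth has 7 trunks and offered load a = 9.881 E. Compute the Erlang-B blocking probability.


B(c,a) = (a^c/c!) / Σ_{k=0}^{c} a^k/k!
a^7/7! = 1824.633981
Σ terms (k=0..7): 1.00000 + 9.88100 + 48.81708 + 160.78719 + 397.18456 + 784.91612 + 1292.62604 + 1824.63398 = 4519.845970
B = 1824.633981/4519.845970 = 0.403694

Final: 0.403694


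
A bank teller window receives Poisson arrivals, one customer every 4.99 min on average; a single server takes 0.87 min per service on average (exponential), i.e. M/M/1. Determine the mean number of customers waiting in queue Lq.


λ = 60/4.99 = 12.0240 /hr
μ = 60/0.87 = 68.9655 /hr
ρ = λ/μ = 12.0240/68.9655 = 0.1743
Lq = ρ²/(1−ρ) = 0.03040/0.8257 = 0.03682

Final: 0.03682


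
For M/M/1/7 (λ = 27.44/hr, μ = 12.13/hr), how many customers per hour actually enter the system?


ρ = 2.2622; P_K = (1−ρ)ρ^7/(1−ρ^8) = 0.558759
λ_eff = λ(1 − P_K) = 27.44·(1 − 0.558759) = 27.44·0.441241 = 12.1076 /hr

Final: 12.1076 /hr


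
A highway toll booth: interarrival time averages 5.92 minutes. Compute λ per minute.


λ = 1/(interarrival time) in consistent units.
1 minute = 1 min, so λ = 1/5.92 = 0.1689 per minute

Final: 0.1689 /min


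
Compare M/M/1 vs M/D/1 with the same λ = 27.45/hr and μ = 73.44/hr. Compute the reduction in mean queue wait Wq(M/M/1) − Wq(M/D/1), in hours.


ρ = 27.45/73.44 = 0.3738
Wq(M/M/1) = ρ/(μ−λ) = 0.3738/45.99 = 0.008127 hr
Wq(M/D/1) = ρ/(2(μ−λ)) = 0.004064 hr
Savings = 0.008127 − 0.004064 = 0.004064 hr

Final: 0.004064 hr


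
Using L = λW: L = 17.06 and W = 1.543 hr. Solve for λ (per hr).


λ = L/W = 17.06/1.543 = 11.0564 /hr

Final: 11.0564 /hr


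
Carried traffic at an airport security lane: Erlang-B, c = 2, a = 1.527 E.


B(2,1.527) = 0.315707 (Erlang-B)
Carried load = a(1 − B) = 1.527·(1 − 0.315707) = 1.527·0.684293 = 1.0449 E

Final: 1.0449 Erlangs


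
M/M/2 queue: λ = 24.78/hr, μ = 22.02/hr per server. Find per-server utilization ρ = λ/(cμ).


ρ = λ/(cμ) = 24.78/(2·22.02) = 24.78/44.04 = 0.5627

Final: 0.5627


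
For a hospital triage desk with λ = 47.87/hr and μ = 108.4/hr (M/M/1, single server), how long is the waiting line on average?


ρ = 47.87/108.4 = 0.4416
Lq = ρ²/(1−ρ) = 0.1950/0.5584 = 0.3492

Final: 0.3492


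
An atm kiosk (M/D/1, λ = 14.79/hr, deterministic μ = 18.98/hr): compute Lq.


ρ = 14.79/18.98 = 0.7792
M/D/1: Lq = ρ²/(2(1−ρ)) = 0.6072/(2·0.2208) = 1.37530

Final: 1.37530


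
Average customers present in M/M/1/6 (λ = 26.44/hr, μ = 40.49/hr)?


ρ = 26.44/40.49 = 0.6530
L = ρ[1 − (K+1)ρ^K + Kρ^(K+1)] / [(1−ρ)(1−ρ^(K+1))]
Numerator: 0.6530·(1 − 7·0.077532 + 6·0.050629) = 0.496964
Denominator: (0.3470)·(0.949371) = 0.329431
L = 0.496964/0.329431 = 1.5086

Final: 1.5086


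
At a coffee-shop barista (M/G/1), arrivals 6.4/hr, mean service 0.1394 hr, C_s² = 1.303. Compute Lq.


ρ = λ·E[S] = 6.4·0.1394 = 0.8922
Lq = ρ²(1+C_s²)/(2(1−ρ)) = 0.7959·(1+1.303)/(2·0.1078)
= 0.7959·2.3030/0.2157 = 8.49903

Final: 8.49903


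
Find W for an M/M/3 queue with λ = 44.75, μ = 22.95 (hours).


a = 1.9499; ρ = 0.6500; P₀ = 0.119319
Lq = P₀·a^c·ρ/(c!(1−ρ)²) = 0.78208
Wq = Lq/λ = 0.78208/44.75 = 0.01748 hr
W = Wq + 1/μ = 0.01748 + 0.04357 = 0.06105 hr

Final: 0.06105 hr


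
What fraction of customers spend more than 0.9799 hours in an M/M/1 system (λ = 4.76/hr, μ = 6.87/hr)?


W ~ Exponential(μ−λ) for M/M/1.
μ − λ = 6.87 − 4.76 = 2.1100
P(W > t) = e^{−(μ−λ)t} = e^{−2.0676} = 0.126490

Final: 0.126490


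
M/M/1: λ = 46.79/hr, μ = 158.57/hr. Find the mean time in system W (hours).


W = 1/(μ−λ) = 1/(158.57 − 46.79) = 1/111.78 = 0.008946 hr

Final: 0.008946 hr


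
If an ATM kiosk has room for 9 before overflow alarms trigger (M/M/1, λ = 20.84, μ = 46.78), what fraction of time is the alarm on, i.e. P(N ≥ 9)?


ρ = 20.84/46.78 = 0.4455
P(N ≥ n) = ρ^n = 0.4455^9 = 0.0006911

Final: 0.0006911


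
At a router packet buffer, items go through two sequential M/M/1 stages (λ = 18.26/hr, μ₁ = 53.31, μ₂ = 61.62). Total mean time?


Each node sees arrival rate λ = 18.26/hr (tandem ⇒ throughput preserved).
W₁ = 1/(μ₁−λ) = 1/(53.31−18.26) = 0.02853 hr
W₂ = 1/(μ₂−λ) = 1/(61.62−18.26) = 0.02306 hr
W_total = W₁ + W₂ = 0.02853 + 0.02306 = 0.05159 hr

Final: 0.05159 hr


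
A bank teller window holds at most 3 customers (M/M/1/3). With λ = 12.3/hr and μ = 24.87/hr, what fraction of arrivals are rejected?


ρ = λ/μ = 12.3/24.87 = 0.4946
P_K = (1−ρ)ρ^K/(1−ρ^(K+1)) = (0.5054·0.120973)/(1 − 0.059830)
= 0.061143/0.940170 = 0.065034

Final: 0.065034


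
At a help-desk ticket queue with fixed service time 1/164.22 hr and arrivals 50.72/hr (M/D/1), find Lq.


ρ = 50.72/164.22 = 0.3089
M/D/1: Lq = ρ²/(2(1−ρ)) = 0.09539/(2·0.6911) = 0.06901

Final: 0.06901


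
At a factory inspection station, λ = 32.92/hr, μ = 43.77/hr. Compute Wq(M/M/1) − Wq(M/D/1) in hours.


ρ = 32.92/43.77 = 0.7521
Wq(M/M/1) = ρ/(μ−λ) = 0.7521/10.85 = 0.06932 hr
Wq(M/D/1) = ρ/(2(μ−λ)) = 0.03466 hr
Savings = 0.06932 − 0.03466 = 0.03466 hr

Final: 0.03466 hr


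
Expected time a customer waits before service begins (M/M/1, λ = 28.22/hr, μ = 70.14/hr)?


ρ = 28.22/70.14 = 0.4023
Wq = ρ/(μ−λ) = 0.4023/(70.14 − 28.22) = 0.4023/41.92 = 0.009598 hr

Final: 0.009598 hr


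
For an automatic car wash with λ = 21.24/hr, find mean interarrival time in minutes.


Mean interarrival time = 1/λ = 1/21.24 hour = 0.04708 hour
In minutes: 0.04708 × 60 = 2.8249 min

Final: 2.8249 min


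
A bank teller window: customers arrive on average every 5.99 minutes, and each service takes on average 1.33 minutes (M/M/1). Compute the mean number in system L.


λ = 60/5.99 = 10.0167 /hr
μ = 60/1.33 = 45.1128 /hr
ρ = λ/μ = 10.0167/45.1128 = 0.2220
L = ρ/(1−ρ) = 0.2220/0.7780 = 0.2854

Final: 0.2854


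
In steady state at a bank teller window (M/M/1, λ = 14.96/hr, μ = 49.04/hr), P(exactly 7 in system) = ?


ρ = 14.96/49.04 = 0.3051
P_n = (1−ρ)·ρ^n = (1 − 0.3051)·0.3051^7 = 0.6949·0.0002458 = 0.0001709

Final: 0.0001709


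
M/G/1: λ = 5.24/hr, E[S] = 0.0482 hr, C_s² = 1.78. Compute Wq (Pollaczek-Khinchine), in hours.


ρ = λ·E[S] = 5.24·0.0482 = 0.2526
E[S²] = E[S]²(1+C_s²) = 0.0482²·(1+1.78) = 0.006459
Wq = λ·E[S²]/(2(1−ρ)) = 5.24·0.006459/(2·0.7474) = 0.02264 hr

Final: 0.02264 hr


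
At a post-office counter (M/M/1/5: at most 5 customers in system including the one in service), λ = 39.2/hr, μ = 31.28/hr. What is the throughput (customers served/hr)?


ρ = 1.2532; P_K = (1−ρ)ρ^5/(1−ρ^6) = 0.272350
λ_eff = λ(1 − P_K) = 39.2·(1 − 0.272350) = 39.2·0.727650 = 28.5239 /hr

Final: 28.5239 /hr


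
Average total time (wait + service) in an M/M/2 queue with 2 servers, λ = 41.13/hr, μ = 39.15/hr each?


a = 1.0506; ρ = 0.5253; P₀ = 0.311228
Lq = P₀·a^c·ρ/(c!(1−ρ)²) = 0.40035
Wq = Lq/λ = 0.40035/41.13 = 0.009734 hr
W = Wq + 1/μ = 0.009734 + 0.02554 = 0.03528 hr

Final: 0.03528 hr


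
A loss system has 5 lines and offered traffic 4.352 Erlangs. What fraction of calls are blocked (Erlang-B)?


B(c,a) = (a^c/c!) / Σ_{k=0}^{c} a^k/k!
a^5/5! = 13.009577
Σ terms (k=0..5): 1.00000 + 4.35200 + 9.46995 + 13.73774 + 14.94667 + 13.00958 = 56.515938
B = 13.009577/56.515938 = 0.230193

Final: 0.230193


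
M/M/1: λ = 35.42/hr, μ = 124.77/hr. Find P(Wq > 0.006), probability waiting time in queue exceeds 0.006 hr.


ρ = 35.42/124.77 = 0.2839
P(Wq > t) = ρ·e^{−(μ−λ)t} = 0.2839·e^{−0.5361}
= 0.2839·0.585025 = 0.166078

Final: 0.166078


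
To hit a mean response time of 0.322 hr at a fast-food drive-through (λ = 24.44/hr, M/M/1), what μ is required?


W = 1/(μ−λ) ⇒ μ − λ = 1/W = 1/0.322 = 3.1056
μ = λ + 1/W = 24.44 + 3.1056 = 27.5456 per hr

Final: 27.5456 /hr


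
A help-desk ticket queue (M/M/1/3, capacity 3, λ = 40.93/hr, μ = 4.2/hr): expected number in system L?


ρ = 40.93/4.2 = 9.7452
L = ρ[1 − (K+1)ρ^K + Kρ^(K+1)] / [(1−ρ)(1−ρ^(K+1))]
Numerator: 9.7452·(1 − 4·925.502002 + 3·9019.237371) = 227616.642618
Denominator: (-8.7452)·(-9018.237371) = 78866.633013
L = 227616.642618/78866.633013 = 2.8861

Final: 2.8861


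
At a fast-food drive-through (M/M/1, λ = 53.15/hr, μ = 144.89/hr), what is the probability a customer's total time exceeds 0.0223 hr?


W ~ Exponential(μ−λ) for M/M/1.
μ − λ = 144.89 − 53.15 = 91.7400
P(W > t) = e^{−(μ−λ)t} = e^{−2.0458} = 0.129276

Final: 0.129276


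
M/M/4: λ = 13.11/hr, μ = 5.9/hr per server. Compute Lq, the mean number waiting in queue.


a = λ/μ = 2.2220; ρ = a/4 = 0.5555
P₀ = 0.101994
Lq = P₀·a^c·ρ / (c!·(1−ρ)²) = 0.101994·24.37826·0.5555/(24·0.19757)
= 0.29129

Final: 0.29129


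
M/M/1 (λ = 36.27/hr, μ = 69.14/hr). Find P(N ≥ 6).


ρ = 36.27/69.14 = 0.5246
P(N ≥ n) = ρ^n = 0.5246^6 = 0.020841

Final: 0.020841


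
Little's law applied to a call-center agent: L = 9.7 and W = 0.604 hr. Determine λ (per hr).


λ = L/W = 9.7/0.604 = 16.0596 /hr

Final: 16.0596 /hr


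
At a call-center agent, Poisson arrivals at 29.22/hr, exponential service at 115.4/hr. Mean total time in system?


W = 1/(μ−λ) = 1/(115.4 − 29.22) = 1/86.18 = 0.01160 hr

Final: 0.01160 hr


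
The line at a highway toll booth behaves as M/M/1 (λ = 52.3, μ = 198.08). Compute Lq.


ρ = 52.3/198.08 = 0.2640
Lq = ρ²/(1−ρ) = 0.06971/0.7360 = 0.09473

Final: 0.09473


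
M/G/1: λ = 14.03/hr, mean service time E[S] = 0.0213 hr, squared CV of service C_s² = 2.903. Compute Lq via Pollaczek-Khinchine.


ρ = λ·E[S] = 14.03·0.0213 = 0.2988
Lq = ρ²(1+C_s²)/(2(1−ρ)) = 0.08930·(1+2.903)/(2·0.7012)
= 0.08930·3.9030/1.4023 = 0.24856

Final: 0.24856


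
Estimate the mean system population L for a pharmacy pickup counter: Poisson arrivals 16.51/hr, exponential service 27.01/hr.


ρ = λ/μ = 16.51/27.01 = 0.6113
L = ρ/(1−ρ) = 0.6113/(1 − 0.6113) = 0.6113/0.3887 = 1.5724

Final: 1.5724


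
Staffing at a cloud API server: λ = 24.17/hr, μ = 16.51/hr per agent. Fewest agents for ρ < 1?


Stability requires cμ > λ ⇔ c > λ/μ.
λ/μ = 24.17/16.51 = 1.4640
Minimum integer c = ⌊1.4640⌋ + 1 = 2
Check: 2·16.51 = 33.02 > 24.17, while 1·16.51 = 16.51 ≤ 24.17

Final: 2 servers


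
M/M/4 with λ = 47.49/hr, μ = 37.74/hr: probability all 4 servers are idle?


a = λ/μ = 47.49/37.74 = 1.2583; ρ = a/c = 0.3146
Σ_{k=0}^{3} a^k/k! (terms k=0..3) = 1.00000 + 1.25835 + 0.79172 + 0.33209 = 3.38215
Tail: a^4/(4!(1−ρ)) = 2.50727/(24·0.6854) = 0.15242
P₀ = 1/(3.38215 + 0.15242) = 1/3.53457 = 0.282920

Final: 0.282920


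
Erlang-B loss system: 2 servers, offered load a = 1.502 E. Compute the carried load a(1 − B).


B(2,1.502) = 0.310744 (Erlang-B)
Carried load = a(1 − B) = 1.502·(1 − 0.310744) = 1.502·0.689256 = 1.0353 E

Final: 1.0353 Erlangs


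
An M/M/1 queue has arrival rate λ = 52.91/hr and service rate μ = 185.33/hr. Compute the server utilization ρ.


ρ = λ/μ = 52.91/185.33 = 0.2855

Final: 0.2855


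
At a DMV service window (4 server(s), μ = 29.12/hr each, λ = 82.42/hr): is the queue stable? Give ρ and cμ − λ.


Total capacity cμ = 4·29.12 = 116.48/hr
ρ = λ/(cμ) = 82.42/116.48 = 0.7076
Stable ⇔ ρ < 1: YES
Spare capacity = cμ − λ = 116.48 − 82.42 = 34.06/hr

Final: ρ = 0.7076; stable; margin = 34.06/hr


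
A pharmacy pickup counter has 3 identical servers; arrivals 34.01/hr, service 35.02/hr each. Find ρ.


ρ = λ/(cμ) = 34.01/(3·35.02) = 34.01/105.06 = 0.3237

Final: 0.3237


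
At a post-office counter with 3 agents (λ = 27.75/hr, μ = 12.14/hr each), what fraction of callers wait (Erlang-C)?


a = λ/μ = 2.2858; ρ = a/3 = 0.7619
P₀ = 0.070125 (from M/M/c formula)
C(c,a) = [a^c/(c!(1−ρ))]·P₀ = [11.94354/(6·0.2381)]·0.070125
= 8.36185·0.070125 = 0.586377

Final: 0.586377


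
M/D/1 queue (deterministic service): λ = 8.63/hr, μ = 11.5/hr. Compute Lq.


ρ = 8.63/11.5 = 0.7504
M/D/1: Lq = ρ²/(2(1−ρ)) = 0.5632/(2·0.2496) = 1.12827

Final: 1.12827


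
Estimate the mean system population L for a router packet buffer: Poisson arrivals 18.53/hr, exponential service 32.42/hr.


ρ = λ/μ = 18.53/32.42 = 0.5716
L = ρ/(1−ρ) = 0.5716/(1 − 0.5716) = 0.5716/0.4284 = 1.3341

Final: 1.3341


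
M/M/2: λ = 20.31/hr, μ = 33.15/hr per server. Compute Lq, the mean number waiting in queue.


a = λ/μ = 0.6127; ρ = a/2 = 0.3063
P₀ = 0.531001
Lq = P₀·a^c·ρ / (c!·(1−ρ)²) = 0.531001·0.37536·0.3063/(2·0.48117)
= 0.06345

Final: 0.06345


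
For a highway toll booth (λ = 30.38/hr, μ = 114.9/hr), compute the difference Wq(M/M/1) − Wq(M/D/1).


ρ = 30.38/114.9 = 0.2644
Wq(M/M/1) = ρ/(μ−λ) = 0.2644/84.52 = 0.003128 hr
Wq(M/D/1) = ρ/(2(μ−λ)) = 0.001564 hr
Savings = 0.003128 − 0.001564 = 0.001564 hr

Final: 0.001564 hr


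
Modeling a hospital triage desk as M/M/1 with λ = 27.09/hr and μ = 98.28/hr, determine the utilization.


ρ = λ/μ = 27.09/98.28 = 0.2756

Final: 0.2756


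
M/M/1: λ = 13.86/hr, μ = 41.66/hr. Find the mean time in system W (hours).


W = 1/(μ−λ) = 1/(41.66 − 13.86) = 1/27.80 = 0.03597 hr

Final: 0.03597 hr


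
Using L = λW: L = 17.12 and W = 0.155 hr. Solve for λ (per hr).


λ = L/W = 17.12/0.155 = 110.4516 /hr

Final: 110.4516 /hr


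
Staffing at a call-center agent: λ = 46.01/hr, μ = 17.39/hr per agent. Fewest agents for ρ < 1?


Stability requires cμ > λ ⇔ c > λ/μ.
λ/μ = 46.01/17.39 = 2.6458
Minimum integer c = ⌊2.6458⌋ + 1 = 3
Check: 3·17.39 = 52.17 > 46.01, while 2·17.39 = 34.78 ≤ 46.01

Final: 3 servers


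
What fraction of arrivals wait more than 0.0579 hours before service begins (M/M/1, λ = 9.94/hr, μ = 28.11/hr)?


ρ = 9.94/28.11 = 0.3536
P(Wq > t) = ρ·e^{−(μ−λ)t} = 0.3536·e^{−1.0520}
= 0.3536·0.349224 = 0.123489

Final: 0.123489


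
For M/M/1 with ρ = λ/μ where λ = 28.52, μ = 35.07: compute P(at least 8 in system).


ρ = 28.52/35.07 = 0.8132
P(N ≥ n) = ρ^n = 0.8132^8 = 0.191298

Final: 0.191298


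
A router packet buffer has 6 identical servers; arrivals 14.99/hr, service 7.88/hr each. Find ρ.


ρ = λ/(cμ) = 14.99/(6·7.88) = 14.99/47.28 = 0.3170

Final: 0.3170


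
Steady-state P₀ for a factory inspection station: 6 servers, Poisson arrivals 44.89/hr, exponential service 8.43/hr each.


a = λ/μ = 44.89/8.43 = 5.3250; ρ = a/c = 0.8875
Σ_{k=0}^{5} a^k/k! (terms k=0..5) = 1.00000 + 5.32503 + 14.17797 + 25.16604 + 33.50247 + 35.68033 = 114.85185
Tail: a^6/(6!(1−ρ)) = 22799.86023/(720·0.1125) = 281.49212
P₀ = 1/(114.85185 + 281.49212) = 1/396.34397 = 0.002523

Final: 0.002523


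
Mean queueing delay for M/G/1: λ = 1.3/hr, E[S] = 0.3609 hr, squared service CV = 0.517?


ρ = λ·E[S] = 1.3·0.3609 = 0.4692
E[S²] = E[S]²(1+C_s²) = 0.3609²·(1+0.517) = 0.197587
Wq = λ·E[S²]/(2(1−ρ)) = 1.3·0.197587/(2·0.5308) = 0.24195 hr

Final: 0.24195 hr


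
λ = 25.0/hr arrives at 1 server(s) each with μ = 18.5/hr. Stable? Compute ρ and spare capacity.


Total capacity cμ = 1·18.5 = 18.50/hr
ρ = λ/(cμ) = 25.0/18.50 = 1.3514
Stable ⇔ ρ < 1: NO
Spare capacity = cμ − λ = 18.50 − 25.0 = -6.50/hr

Final: ρ = 1.3514; unstable; margin = -6.50/hr


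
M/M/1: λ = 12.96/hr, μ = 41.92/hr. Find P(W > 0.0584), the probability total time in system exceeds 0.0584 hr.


W ~ Exponential(μ−λ) for M/M/1.
μ − λ = 41.92 − 12.96 = 28.9600
P(W > t) = e^{−(μ−λ)t} = e^{−1.6913} = 0.184286

Final: 0.184286


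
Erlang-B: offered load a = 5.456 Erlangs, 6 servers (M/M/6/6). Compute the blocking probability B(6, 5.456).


B(c,a) = (a^c/c!) / Σ_{k=0}^{c} a^k/k!
a^6/6! = 36.636474
Σ terms (k=0..6): 1.00000 + 5.45600 + 14.88397 + 27.06898 + 36.92208 + 40.28938 + 36.63647 = 162.256881
B = 36.636474/162.256881 = 0.225793

Final: 0.225793


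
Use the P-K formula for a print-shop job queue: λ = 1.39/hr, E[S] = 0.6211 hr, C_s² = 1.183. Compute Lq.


ρ = λ·E[S] = 1.39·0.6211 = 0.8633
Lq = ρ²(1+C_s²)/(2(1−ρ)) = 0.7453·(1+1.183)/(2·0.1367)
= 0.7453·2.1830/0.2733 = 5.95251

Final: 5.95251


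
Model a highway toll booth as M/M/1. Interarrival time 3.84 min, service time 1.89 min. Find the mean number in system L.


λ = 60/3.84 = 15.6250 /hr
μ = 60/1.89 = 31.7460 /hr
ρ = λ/μ = 15.6250/31.7460 = 0.4922
L = ρ/(1−ρ) = 0.4922/0.5078 = 0.9692

Final: 0.9692


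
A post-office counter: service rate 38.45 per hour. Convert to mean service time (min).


Mean service time = 1/μ = 1/38.45 hour = 0.02601 hour
In minutes: 0.02601 × 60 = 1.5605 min

Final: 1.5605 min


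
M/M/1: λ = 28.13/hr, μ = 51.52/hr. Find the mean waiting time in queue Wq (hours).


ρ = 28.13/51.52 = 0.5460
Wq = ρ/(μ−λ) = 0.5460/(51.52 − 28.13) = 0.5460/23.39 = 0.02334 hr

Final: 0.02334 hr


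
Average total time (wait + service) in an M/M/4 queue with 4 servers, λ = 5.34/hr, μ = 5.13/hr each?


a = 1.0409; ρ = 0.2602; P₀ = 0.352507
Lq = P₀·a^c·ρ/(c!(1−ρ)²) = 0.008200
Wq = Lq/λ = 0.008200/5.34 = 0.001536 hr
W = Wq + 1/μ = 0.001536 + 0.19493 = 0.19647 hr

Final: 0.19647 hr


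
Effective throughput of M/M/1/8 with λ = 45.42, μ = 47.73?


ρ = 0.9516; P_K = (1−ρ)ρ^8/(1−ρ^9) = 0.090370
λ_eff = λ(1 − P_K) = 45.42·(1 − 0.090370) = 45.42·0.909630 = 41.3154 /hr

Final: 41.3154 /hr


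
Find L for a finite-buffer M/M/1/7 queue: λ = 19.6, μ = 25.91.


ρ = 19.6/25.91 = 0.7565
L = ρ[1 − (K+1)ρ^K + Kρ^(K+1)] / [(1−ρ)(1−ρ^(K+1))]
Numerator: 0.7565·(1 − 8·0.141749 + 7·0.107228) = 0.466439
Denominator: (0.2435)·(0.892772) = 0.217421
L = 0.466439/0.217421 = 2.1453

Final: 2.1453


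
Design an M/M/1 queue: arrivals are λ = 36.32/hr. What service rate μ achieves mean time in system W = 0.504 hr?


W = 1/(μ−λ) ⇒ μ − λ = 1/W = 1/0.504 = 1.9841
μ = λ + 1/W = 36.32 + 1.9841 = 38.3041 per hr

Final: 38.3041 /hr


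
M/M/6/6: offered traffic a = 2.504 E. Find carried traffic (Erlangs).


B(6,2.504) = 0.028396 (Erlang-B)
Carried load = a(1 − B) = 2.504·(1 − 0.028396) = 2.504·0.971604 = 2.4329 E

Final: 2.4329 Erlangs


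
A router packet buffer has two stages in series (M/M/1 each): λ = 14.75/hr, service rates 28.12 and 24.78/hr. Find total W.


Each node sees arrival rate λ = 14.75/hr (tandem ⇒ throughput preserved).
W₁ = 1/(μ₁−λ) = 1/(28.12−14.75) = 0.07479 hr
W₂ = 1/(μ₂−λ) = 1/(24.78−14.75) = 0.09970 hr
W_total = W₁ + W₂ = 0.07479 + 0.09970 = 0.17450 hr

Final: 0.17450 hr


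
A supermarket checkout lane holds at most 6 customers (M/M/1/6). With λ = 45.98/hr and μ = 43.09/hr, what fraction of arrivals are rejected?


ρ = λ/μ = 45.98/43.09 = 1.0671
P_K = (1−ρ)ρ^K/(1−ρ^(K+1)) = (-0.06707·1.476233)/(1 − 1.575242)
= -0.099009/-0.575242 = 0.172118

Final: 0.172118


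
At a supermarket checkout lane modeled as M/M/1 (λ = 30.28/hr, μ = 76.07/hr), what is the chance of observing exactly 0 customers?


ρ = 30.28/76.07 = 0.3981
P_n = (1−ρ)·ρ^n = (1 − 0.3981)·0.3981^0 = 0.6019·1.000000 = 0.601946

Final: 0.601946


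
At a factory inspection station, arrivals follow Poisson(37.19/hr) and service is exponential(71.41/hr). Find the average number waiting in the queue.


ρ = 37.19/71.41 = 0.5208
Lq = ρ²/(1−ρ) = 0.2712/0.4792 = 0.5660

Final: 0.5660


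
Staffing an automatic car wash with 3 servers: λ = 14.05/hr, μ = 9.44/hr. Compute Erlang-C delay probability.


a = λ/μ = 1.4883; ρ = a/3 = 0.4961
P₀ = 0.213381 (from M/M/c formula)
C(c,a) = [a^c/(c!(1−ρ))]·P₀ = [3.29695/(6·0.5039)]·0.213381
= 1.09051·0.213381 = 0.232695

Final: 0.232695


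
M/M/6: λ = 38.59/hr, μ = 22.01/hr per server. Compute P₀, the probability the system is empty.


a = λ/μ = 38.59/22.01 = 1.7533; ρ = a/c = 0.2922
Σ_{k=0}^{5} a^k/k! (terms k=0..5) = 1.00000 + 1.75329 + 1.53702 + 0.89828 + 0.39374 + 0.13807 = 5.72040
Tail: a^6/(6!(1−ρ)) = 29.04881/(720·0.7078) = 0.05700
P₀ = 1/(5.72040 + 0.05700) = 1/5.77741 = 0.173088

Final: 0.173088


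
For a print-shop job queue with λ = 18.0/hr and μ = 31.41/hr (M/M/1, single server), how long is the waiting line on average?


ρ = 18.0/31.41 = 0.5731
Lq = ρ²/(1−ρ) = 0.3284/0.4269 = 0.7692

Final: 0.7692


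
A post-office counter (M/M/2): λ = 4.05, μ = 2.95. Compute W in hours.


a = 1.3729; ρ = 0.6864; P₀ = 0.185930
Lq = P₀·a^c·ρ/(c!(1−ρ)²) = 1.22334
Wq = Lq/λ = 1.22334/4.05 = 0.30206 hr
W = Wq + 1/μ = 0.30206 + 0.33898 = 0.64104 hr

Final: 0.64104 hr


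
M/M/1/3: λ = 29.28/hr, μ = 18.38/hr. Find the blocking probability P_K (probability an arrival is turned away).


ρ = λ/μ = 29.28/18.38 = 1.5930
P_K = (1−ρ)ρ^K/(1−ρ^(K+1)) = (-0.5930·4.042748)/(1 − 6.440243)
= -2.397495/-5.440243 = 0.440696

Final: 0.440696


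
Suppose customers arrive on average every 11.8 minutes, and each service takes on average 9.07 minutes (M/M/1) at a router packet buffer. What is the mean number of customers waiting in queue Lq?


λ = 60/11.8 = 5.0847 /hr
μ = 60/9.07 = 6.6152 /hr
ρ = λ/μ = 5.0847/6.6152 = 0.7686
Lq = ρ²/(1−ρ) = 0.5908/0.2314 = 2.5537

Final: 2.5537


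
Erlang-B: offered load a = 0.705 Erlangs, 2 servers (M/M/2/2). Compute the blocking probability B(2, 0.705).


B(c,a) = (a^c/c!) / Σ_{k=0}^{c} a^k/k!
a^2/2! = 0.248512
Σ terms (k=0..2): 1.00000 + 0.70500 + 0.24851 = 1.953512
B = 0.248512/1.953512 = 0.127213

Final: 0.127213


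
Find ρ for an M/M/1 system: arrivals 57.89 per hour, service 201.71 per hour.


ρ = λ/μ = 57.89/201.71 = 0.2870

Final: 0.2870


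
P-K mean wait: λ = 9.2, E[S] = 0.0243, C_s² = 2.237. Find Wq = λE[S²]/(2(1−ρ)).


ρ = λ·E[S] = 9.2·0.0243 = 0.2236
E[S²] = E[S]²(1+C_s²) = 0.0243²·(1+2.237) = 0.001911
Wq = λ·E[S²]/(2(1−ρ)) = 9.2·0.001911/(2·0.7764) = 0.01132 hr

Final: 0.01132 hr


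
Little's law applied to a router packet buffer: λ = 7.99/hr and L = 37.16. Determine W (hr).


W = L/λ = 37.16/7.99 = 4.6508 hr

Final: 4.6508 hr


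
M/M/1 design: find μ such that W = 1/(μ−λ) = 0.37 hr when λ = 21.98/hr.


W = 1/(μ−λ) ⇒ μ − λ = 1/W = 1/0.37 = 2.7027
μ = λ + 1/W = 21.98 + 2.7027 = 24.6827 per hr

Final: 24.6827 /hr


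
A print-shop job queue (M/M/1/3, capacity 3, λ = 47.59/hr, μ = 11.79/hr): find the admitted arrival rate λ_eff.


ρ = 4.0365; P_K = (1−ρ)ρ^3/(1−ρ^4) = 0.755103
λ_eff = λ(1 − P_K) = 47.59·(1 − 0.755103) = 47.59·0.244897 = 11.6546 /hr

Final: 11.6546 /hr


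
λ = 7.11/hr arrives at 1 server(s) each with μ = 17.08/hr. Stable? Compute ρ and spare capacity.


Total capacity cμ = 1·17.08 = 17.08/hr
ρ = λ/(cμ) = 7.11/17.08 = 0.4163
Stable ⇔ ρ < 1: YES
Spare capacity = cμ − λ = 17.08 − 7.11 = 9.97/hr

Final: ρ = 0.4163; stable; margin = 9.97/hr


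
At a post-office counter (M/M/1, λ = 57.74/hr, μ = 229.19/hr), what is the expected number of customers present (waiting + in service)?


ρ = λ/μ = 57.74/229.19 = 0.2519
L = ρ/(1−ρ) = 0.2519/(1 − 0.2519) = 0.2519/0.7481 = 0.3368

Final: 0.3368


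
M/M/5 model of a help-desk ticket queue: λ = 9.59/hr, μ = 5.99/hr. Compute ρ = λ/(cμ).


ρ = λ/(cμ) = 9.59/(5·5.99) = 9.59/29.95 = 0.3202

Final: 0.3202


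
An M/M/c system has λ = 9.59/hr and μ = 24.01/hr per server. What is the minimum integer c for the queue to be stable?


Stability requires cμ > λ ⇔ c > λ/μ.
λ/μ = 9.59/24.01 = 0.3994
Minimum integer c = ⌊0.3994⌋ + 1 = 1
Check: 1·24.01 = 24.01 > 9.59, while 0·24.01 = 0.00 ≤ 9.59

Final: 1 servers


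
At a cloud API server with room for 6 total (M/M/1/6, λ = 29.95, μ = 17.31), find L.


ρ = 29.95/17.31 = 1.7302
L = ρ[1 − (K+1)ρ^K + Kρ^(K+1)] / [(1−ρ)(1−ρ^(K+1))]
Numerator: 1.7302·(1 − 7·26.828634 + 6·46.419271) = 158.686881
Denominator: (-0.7302)·(-45.419271) = 33.165776
L = 158.686881/33.165776 = 4.7847

Final: 4.7847
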